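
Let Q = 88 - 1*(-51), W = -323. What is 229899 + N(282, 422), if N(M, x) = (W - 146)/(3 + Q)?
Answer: 32645189/142 ≈ 2.2990e+5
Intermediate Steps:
Q = 139 (Q = 88 + 51 = 139)
N(M, x) = -469/142 (N(M, x) = (-323 - 146)/(3 + 139) = -469/142)
229899 + N(282, 422) = 229899 - 469/142 = 32645189/142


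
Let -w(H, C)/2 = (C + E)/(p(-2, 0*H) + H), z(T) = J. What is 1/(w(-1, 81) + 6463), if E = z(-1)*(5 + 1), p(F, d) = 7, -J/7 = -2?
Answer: 1/6408 ≈ 0.00015605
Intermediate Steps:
J = 14 (J = -7*(-2) = 14)
z(T) = 14
E = 84 (E = 14*(5 + 1) = 14*6 = 84)
w(H, C) = -2*(84 + C)/(7 + H) (w(H, C) = -2*(C + 84)/(7 + H) = -2*(84 + C)/(7 + H))
1/(w(-1, 81) + 6463) = 1/(2*(-84 - 1*81)/(7 - 1) + 6463) = 1/(2*(-84 - 81)/6 + 6463) = 1/(2*(1/6)*(-165) + 6463) = 1/(-55 + 6463) = 1/6408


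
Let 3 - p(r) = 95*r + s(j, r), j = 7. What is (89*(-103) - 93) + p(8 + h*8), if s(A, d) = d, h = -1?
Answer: -9257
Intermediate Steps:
p(r) = 3 - 96*r (p(r) = 3 - (95*r + r) = 3 - 96*r)
(89*(-103) - 93) + p(8 + h*8) = (89*(-103) - 93) + (3 - 96*(8 - 1*8)) = (-9167 - 93) + (3 - 96*(8 - 8)) = -9260 + (3 - 96*0) = -9260 + (3 + 0) = -9260 + 3 = -9257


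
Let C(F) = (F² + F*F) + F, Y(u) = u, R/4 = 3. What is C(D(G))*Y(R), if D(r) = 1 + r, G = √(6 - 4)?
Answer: 84 + 60*√2 ≈ 168.85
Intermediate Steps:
R = 12 (R = 4*3 = 12)
G = √2 ≈ 1.4142
C(F) = F + 2*F² (C(F) = (F² + F²) + F = 2*F² + F = F + 2*F²)
C(D(G))*Y(R) = ((1 + √2)*(1 + 2*(1 + √2)))*12 = ((1 + √2)*(1 + (2 + 2*√2)))*12 = ((1 + √2)*(3 + 2*√2))*12 = 12*(1 + √2)*(3 + 2*√2)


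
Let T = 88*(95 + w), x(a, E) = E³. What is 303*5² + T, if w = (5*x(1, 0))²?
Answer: 15935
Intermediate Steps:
w = 0 (w = (5*0³)² = (5*0)² = 0² = 0)
T = 8360 (T = 88*(95 + 0) = 88*95 = 8360)
303*5² + T = 303*5² + 8360 = 303*25 + 8360 = 7575 + 8360 = 15935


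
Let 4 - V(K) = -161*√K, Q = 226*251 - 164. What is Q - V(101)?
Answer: 56558 - 161*√101 ≈ 54940.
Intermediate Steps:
Q = 56562 (Q = 56726 - 164 = 56562)
V(K) = 4 + 161*√K (V(K) = 4 - (-161)*√K = 4 + 161*√K)
Q - V(101) = 56562 - (4 + 161*√101) = 56562 + (-4 - 161*√101) = 56558 - 161*√101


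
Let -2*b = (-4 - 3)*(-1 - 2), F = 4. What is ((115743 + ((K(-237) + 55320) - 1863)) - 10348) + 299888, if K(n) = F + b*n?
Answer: 922465/2 ≈ 4.6123e+5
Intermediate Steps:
b = -21/2 (b = -(-4 - 3)*(-1 - 2)/2 = -(-7)*(-3)/2 = -1/2*21 = -21/2 ≈ -10.500)
K(n) = 4 - 21*n/2
((115743 + ((K(-237) + 55320) - 1863)) - 10348) + 299888 = ((115743 + (((4 - 21/2*(-237)) + 55320) - 1863)) - 10348) + 299888 = ((115743 + (((4 + 4977/2) + 55320) - 1863)) - 10348) + 299888 = ((115743 + ((4985/2 + 55320) - 1863)) - 10348) + 299888 = ((115743 + (115625/2 - 1863)) - 10348) + 299888 = ((115743 + 111899/2) - 10348) + 299888 = (343385/2 - 10348) + 299888 = 322689/2 + 299888 = 922465/2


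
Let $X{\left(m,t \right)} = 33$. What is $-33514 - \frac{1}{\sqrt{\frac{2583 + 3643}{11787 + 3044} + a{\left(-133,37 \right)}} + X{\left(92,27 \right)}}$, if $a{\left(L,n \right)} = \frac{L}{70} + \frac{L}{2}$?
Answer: $\frac{- 134056 \sqrt{23363793385} + 82012686265 i}{- 2447115 i + 4 \sqrt{23363793385}} \approx -33514.0 + 0.0071259 i$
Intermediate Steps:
$a{\left(L,n \right)} = \frac{18 L}{35}$ ($a{\left(L,n \right)} = L \frac{1}{70} + L \frac{1}{2} = \frac{L}{70} + \frac{L}{2} = \frac{18 L}{35}$)
$-33514 - \frac{1}{\sqrt{\frac{2583 + 3643}{11787 + 3044} + a{\left(-133,37 \right)}} + X{\left(92,27 \right)}} = -33514 - \frac{1}{\sqrt{\frac{2583 + 3643}{11787 + 3044} + \frac{18}{35} \left(-133\right)} + 33} = -33514 - \frac{1}{\sqrt{\frac{6226}{14831} - \frac{342}{5}} + 33} = -33514 - \frac{1}{\sqrt{- \frac{5041072}{74155}} + 33} = -33514 - \frac{1}{\frac{4 i \sqrt{23363793385}}{74155} + 33} = -33514 - \frac{1}{33 + \frac{4 i \sqrt{23363793385}}{74155}}$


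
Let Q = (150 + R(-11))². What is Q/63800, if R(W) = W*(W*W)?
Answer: 1394761/63800 ≈ 21.861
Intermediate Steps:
R(W) = W³ (R(W) = W*W² = W³)
Q = 1394761 (Q = (150 + (-11)³)² = (150 - 1331)² = (-1181)² = 1394761)
Q/63800 = 1394761/63800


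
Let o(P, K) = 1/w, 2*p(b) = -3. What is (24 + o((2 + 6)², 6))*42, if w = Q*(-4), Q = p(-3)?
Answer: 1015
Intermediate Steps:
p(b) = -3/2 (p(b) = (½)*(-3) = -3/2)
Q = -3/2 ≈ -1.5000
w = 6 (w = -3/2*(-4) = 6)
o(P, K) = ⅙ (o(P, K) = 1/6 = ⅙)
(24 + o((2 + 6)², 6))*42 = (24 + ⅙)*42 = (145/6)*42 = 1015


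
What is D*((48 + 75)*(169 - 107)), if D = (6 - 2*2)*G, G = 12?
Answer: 183024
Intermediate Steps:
D = 24 (D = (6 - 2*2)*12 = (6 - 4)*12 = 2*12 = 24)
D*((48 + 75)*(169 - 107)) = 24*((48 + 75)*(169 - 107)) = 24*(123*62) = 24*7626 = 183024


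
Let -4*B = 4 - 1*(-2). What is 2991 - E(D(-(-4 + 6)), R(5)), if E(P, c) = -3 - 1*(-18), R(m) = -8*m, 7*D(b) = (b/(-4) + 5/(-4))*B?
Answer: 2976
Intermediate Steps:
B = -3/2 (B = -(4 - 1*(-2))/4 = -(4 + 2)/4 = -1/4*6 = -3/2 ≈ -1.5000)
D(b) = 15/56 + 3*b/56 (D(b) = ((b/(-4) + 5/(-4))*(-3/2))/7 = ((b*(-1/4) + 5*(-1/4))*(-3/2))/7 = ((-b/4 - 5/4)*(-3/2))/7 = ((-5/4 - b/4)*(-3/2))/7 = (15/8 + 3*b/8)/7 = 15/56 + 3*b/56)
E(P, c) = 15 (E(P, c) = -3 + 18 = 15)
2991 - E(D(-(-4 + 6)), R(5)) = 2991 - 1*15 = 2991 - 15 = 2976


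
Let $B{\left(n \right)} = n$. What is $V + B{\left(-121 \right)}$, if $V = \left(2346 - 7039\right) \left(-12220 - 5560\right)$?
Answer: $83441419$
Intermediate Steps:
$V = 83441540$ ($V = \left(-4693\right) \left(-17780\right) = 83441540$)
$V + B{\left(-121 \right)} = 83441540 - 121 = 83441419$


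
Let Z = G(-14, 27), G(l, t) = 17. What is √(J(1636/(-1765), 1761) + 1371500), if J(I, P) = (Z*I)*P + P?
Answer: √4191572713745/1765 ≈ 1160.0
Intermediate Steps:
Z = 17
J(I, P) = P + 17*I*P (J(I, P) = (17*I)*P + P = 17*I*P + P = P + 17*I*P)
√(J(1636/(-1765), 1761) + 1371500) = √(1761*(1 + 17*(1636/(-1765))) + 1371500) = √(1761*(1 + 17*(1636*(-1/1765))) + 1371500) = √(1761*(1 + 17*(-1636/1765)) + 1371500) = √(1761*(1 - 27812/1765) + 1371500) = √(1761*(-26047/1765) + 1371500) = √(-45868767/1765 + 1371500) = √(2374828733/1765) = √4191572713745/1765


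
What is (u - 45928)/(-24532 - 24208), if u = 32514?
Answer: 6707/24370 ≈ 0.27522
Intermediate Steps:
(u - 45928)/(-24532 - 24208) = (32514 - 45928)/(-24532 - 24208) = -13414/(-48740) = -13414*(-1/48740) = 6707/24370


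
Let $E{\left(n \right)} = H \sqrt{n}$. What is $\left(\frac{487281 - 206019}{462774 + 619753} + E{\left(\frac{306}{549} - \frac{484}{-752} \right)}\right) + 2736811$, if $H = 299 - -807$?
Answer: $\frac{2962672082659}{1082527} + \frac{553 \sqrt{39487191}}{2867} \approx 2.738 \cdot 10^{6}$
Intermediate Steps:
$H = 1106$ ($H = 299 + 807 = 1106$)
$E{\left(n \right)} = 1106 \sqrt{n}$
$\left(\frac{487281 - 206019}{462774 + 619753} + E{\left(\frac{306}{549} - \frac{484}{-752} \right)}\right) + 2736811 = \left(\frac{487281 - 206019}{462774 + 619753} + 1106 \sqrt{\frac{306}{549} - \frac{484}{-752}}\right) + 2736811 = \left(\frac{281262}{1082527} + 1106 \sqrt{306 \cdot \frac{1}{549} - - \frac{121}{188}}\right) + 2736811 = \left(281262 \cdot \frac{1}{1082527} + 1106 \sqrt{\frac{34}{61} + \frac{121}{188}}\right) + 2736811 = \left(\frac{281262}{1082527} + 1106 \sqrt{\frac{13773}{11468}}\right) + 2736811 = \left(\frac{281262}{1082527} + 1106 \frac{\sqrt{39487191}}{5734}\right) + 2736811 = \left(\frac{281262}{1082527} + \frac{553 \sqrt{39487191}}{2867}\right) + 2736811 = \frac{2962672082659}{1082527} + \frac{553 \sqrt{39487191}}{2867}$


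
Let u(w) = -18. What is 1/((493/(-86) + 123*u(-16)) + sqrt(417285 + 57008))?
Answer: -16417142/32933793581 - 7396*sqrt(474293)/32933793581 ≈ -0.00065315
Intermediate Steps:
1/((493/(-86) + 123*u(-16)) + sqrt(417285 + 57008)) = 1/((493/(-86) + 123*(-18)) + sqrt(417285 + 57008)) = 1/((493*(-1/86) - 2214) + sqrt(474293)) = 1/((-493/86 - 2214) + sqrt(474293)) = 1/(-190897/86 + sqrt(474293))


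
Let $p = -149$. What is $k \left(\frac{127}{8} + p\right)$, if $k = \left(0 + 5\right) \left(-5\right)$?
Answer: $\frac{26625}{8} \approx 3328.1$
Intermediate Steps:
$k = -25$ ($k = 5 \left(-5\right) = -25$)
$k \left(\frac{127}{8} + p\right) = - 25 \left(\frac{127}{8} - 149\right) = \left(-25\right) \left(- \frac{1065}{8}\right) = \frac{26625}{8}$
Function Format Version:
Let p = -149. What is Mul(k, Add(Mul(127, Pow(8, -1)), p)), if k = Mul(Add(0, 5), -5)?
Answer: Rational(26625, 8) ≈ 3328.1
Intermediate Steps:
k = -25 (k = Mul(5, -5) = -25)
Mul(k, Add(Mul(127, Pow(8, -1)), p)) = Mul(-25, Add(Mul(127, Pow(8, -1)), -149)) = Mul(-25, Add(Mul(127, Rational(1, 8)), -149)) = Mul(-25, Add(Rational(127, 8), -149)) = Mul(-25, Rational(-1065, 8)) = Rational(26625, 8)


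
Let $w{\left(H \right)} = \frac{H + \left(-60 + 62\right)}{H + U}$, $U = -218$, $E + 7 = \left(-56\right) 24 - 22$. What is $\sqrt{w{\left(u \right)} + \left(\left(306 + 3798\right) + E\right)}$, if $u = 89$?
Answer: $\frac{4 \sqrt{2839677}}{129} \approx 52.252$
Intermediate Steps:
$E = -1373$ ($E = -7 - 1366 = -1373$)
$w{\left(H \right)} = \frac{2 + H}{-218 + H}$ ($w{\left(H \right)} = \frac{H + \left(-60 + 62\right)}{H - 218} = \frac{H + 2}{-218 + H} = \frac{2 + H}{-218 + H}$)
$\sqrt{w{\left(u \right)} + \left(\left(306 + 3798\right) + E\right)} = \sqrt{\frac{2 + 89}{-218 + 89} + \left(\left(306 + 3798\right) - 1373\right)} = \sqrt{\frac{1}{-129} \cdot 91 + \left(4104 - 1373\right)} = \sqrt{\left(- \frac{1}{129}\right) 91 + 2731} = \sqrt{- \frac{91}{129} + 2731} = \sqrt{\frac{352208}{129}} = \frac{4 \sqrt{2839677}}{129}$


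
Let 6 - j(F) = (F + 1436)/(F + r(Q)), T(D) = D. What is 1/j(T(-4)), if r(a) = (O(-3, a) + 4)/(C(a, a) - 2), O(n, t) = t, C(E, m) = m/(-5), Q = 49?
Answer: 501/87494 ≈ 0.0057261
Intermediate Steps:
C(E, m) = -m/5 (C(E, m) = m*(-1/5) = -m/5)
r(a) = (4 + a)/(-2 - a/5) (r(a) = (a + 4)/(-a/5 - 2) = (4 + a)/(-2 - a/5))
j(F) = 6 - (1436 + F)/(-265/59 + F) (j(F) = 6 - (F + 1436)/(F + 5*(-4 - 1*49)/(10 + 49)) = 6 - (1436 + F)/(F + 5*(-4 - 49)/59) = 6 - (1436 + F)/(F + 5*(1/59)*(-53)) = 6 - (1436 + F)/(F - 265/59) = 6 - (1436 + F)/(-265/59 + F))
1/j(T(-4)) = 1/((-86314 + 295*(-4))/(-265 + 59*(-4))) = 1/((-86314 - 1180)/(-265 - 236)) = 1/(-87494/(-501)) = 1/(-1/501*(-87494)) = 1/(87494/501) = 501/87494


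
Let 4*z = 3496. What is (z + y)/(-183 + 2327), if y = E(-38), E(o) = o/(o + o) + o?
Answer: 1673/4288 ≈ 0.39016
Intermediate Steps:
z = 874 (z = (1/4)*3496 = 874)
E(o) = 1/2 + o (E(o) = o/((2*o)) + o = (1/(2*o))*o + o = 1/2 + o)
y = -75/2 (y = 1/2 - 38 = -75/2 ≈ -37.500)
(z + y)/(-183 + 2327) = (874 - 75/2)/(-183 + 2327) = (1673/2)/2144 = (1673/2)*(1/2144) = 1673/4288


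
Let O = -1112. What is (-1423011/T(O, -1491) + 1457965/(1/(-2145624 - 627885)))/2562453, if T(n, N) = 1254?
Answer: -1690257843033667/1071105354 ≈ -1.5781e+6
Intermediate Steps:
(-1423011/T(O, -1491) + 1457965/(1/(-2145624 - 627885)))/2562453 = (-1423011/1254 + 1457965/(1/(-2145624 - 627885)))/2562453 = (-1423011*1/1254 + 1457965/(1/(-2773509)))*(1/2562453) = (-474337/418 + 1457965/(-1/2773509))*(1/2562453) = (-474337/418 + 1457965*(-2773509))*(1/2562453) = (-474337/418 - 4043679049185)*(1/2562453) = -1690257843033667/418*1/2562453 = -1690257843033667/1071105354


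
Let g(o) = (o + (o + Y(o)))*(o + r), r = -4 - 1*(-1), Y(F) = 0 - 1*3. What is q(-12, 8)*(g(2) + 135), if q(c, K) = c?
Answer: -1608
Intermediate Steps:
Y(F) = -3 (Y(F) = 0 - 3 = -3)
r = -3 (r = -4 + 1 = -3)
g(o) = (-3 + o)*(-3 + 2*o) (g(o) = (o + (o - 3))*(o - 3) = (o + (-3 + o))*(-3 + o) = (-3 + 2*o)*(-3 + o) = (-3 + o)*(-3 + 2*o))
q(-12, 8)*(g(2) + 135) = -12*((9 - 9*2 + 2*2²) + 135) = -12*((9 - 18 + 2*4) + 135) = -12*((9 - 18 + 8) + 135) = -12*(-1 + 135) = -12*134 = -1608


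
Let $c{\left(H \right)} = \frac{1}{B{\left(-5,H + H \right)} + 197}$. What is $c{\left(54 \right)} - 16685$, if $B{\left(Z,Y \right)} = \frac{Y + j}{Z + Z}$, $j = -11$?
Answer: $- \frac{31250995}{1873} \approx -16685.0$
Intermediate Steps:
$B{\left(Z,Y \right)} = \frac{-11 + Y}{2 Z}$ ($B{\left(Z,Y \right)} = \frac{Y - 11}{Z + Z} = \frac{-11 + Y}{2 Z}$)
$c{\left(H \right)} = \frac{1}{\frac{1981}{10} - \frac{H}{5}}$ ($c{\left(H \right)} = \frac{1}{\frac{-11 + \left(H + H\right)}{2 \left(-5\right)} + 197} = \frac{1}{\frac{1}{2} \left(- \frac{1}{5}\right) \left(-11 + 2 H\right) + 197} = \frac{1}{\left(\frac{11}{10} - \frac{H}{5}\right) + 197} = \frac{1}{\frac{1981}{10} - \frac{H}{5}}$)
$c{\left(54 \right)} - 16685 = \frac{10}{1981 - 108} - 16685 = \frac{10}{1873} - 16685 = - \frac{31250995}{1873}$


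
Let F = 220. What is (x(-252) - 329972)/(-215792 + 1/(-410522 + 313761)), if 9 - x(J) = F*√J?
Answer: 31927549843/20880249713 + 127724520*I*√7/20880249713 ≈ 1.5291 + 0.016184*I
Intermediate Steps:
x(J) = 9 - 220*√J
(x(-252) - 329972)/(-215792 + 1/(-410522 + 313761)) = ((9 - 1320*I*√7) - 329972)/(-215792 + 1/(-410522 + 313761)) = ((9 - 1320*I*√7) - 329972)/(-215792 + 1/(-96761)) = ((9 - 1320*I*√7) - 329972)/(-215792 - 1/96761) = (-329963 - 1320*I*√7)/(-20880249713/96761) = (-329963 - 1320*I*√7)*(-96761/20880249713) = 31927549843/20880249713 + 127724520*I*√7/20880249713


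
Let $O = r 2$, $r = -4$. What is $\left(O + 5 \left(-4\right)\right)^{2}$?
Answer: $784$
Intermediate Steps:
$O = -8$ ($O = \left(-4\right) 2 = -8$)
$\left(O + 5 \left(-4\right)\right)^{2} = \left(-8 + 5 \left(-4\right)\right)^{2} = \left(-8 - 20\right)^{2} = \left(-28\right)^{2} = 784$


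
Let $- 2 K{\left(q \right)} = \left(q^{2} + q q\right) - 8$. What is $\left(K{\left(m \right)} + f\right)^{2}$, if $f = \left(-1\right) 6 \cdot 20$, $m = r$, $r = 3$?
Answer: $15625$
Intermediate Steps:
$m = 3$
$K{\left(q \right)} = 4 - q^{2}$ ($K{\left(q \right)} = - \frac{\left(q^{2} + q q\right) - 8}{2} = - \frac{\left(q^{2} + q^{2}\right) - 8}{2} = - \frac{2 q^{2} - 8}{2} = - \frac{-8 + 2 q^{2}}{2} = 4 - q^{2}$)
$f = -120$ ($f = \left(-6\right) 20 = -120$)
$\left(K{\left(m \right)} + f\right)^{2} = \left(\left(4 - 3^{2}\right) - 120\right)^{2} = \left(\left(4 - 9\right) - 120\right)^{2} = \left(-5 - 120\right)^{2} = \left(-125\right)^{2} = 15625$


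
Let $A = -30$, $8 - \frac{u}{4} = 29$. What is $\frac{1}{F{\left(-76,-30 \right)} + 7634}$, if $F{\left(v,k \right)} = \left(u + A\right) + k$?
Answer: $\frac{1}{7490} \approx 0.00013351$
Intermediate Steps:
$u = -84$ ($u = 32 - 116 = -84$)
$F{\left(v,k \right)} = -114 + k$ ($F{\left(v,k \right)} = \left(-84 - 30\right) + k = -114 + k$)
$\frac{1}{F{\left(-76,-30 \right)} + 7634} = \frac{1}{\left(-114 - 30\right) + 7634} = \frac{1}{-144 + 7634} = \frac{1}{7490}$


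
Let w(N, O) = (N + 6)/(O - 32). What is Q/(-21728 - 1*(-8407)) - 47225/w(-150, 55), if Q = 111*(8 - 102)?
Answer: 14470439671/1918224 ≈ 7543.7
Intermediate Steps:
w(N, O) = (6 + N)/(-32 + O)
Q = -10434 (Q = 111*(-94) = -10434)
Q/(-21728 - 1*(-8407)) - 47225/w(-150, 55) = -10434/(-21728 - 1*(-8407)) - 47225*(-32 + 55)/(6 - 150) = -10434/(-21728 + 8407) - 47225/(-144/23) = -10434/(-13321) - 47225/((1/23)*(-144)) = -10434*(-1/13321) - 47225/(-144/23) = 10434/13321 - 47225*(-23/144) = 10434/13321 + 1086175/144 = 14470439671/1918224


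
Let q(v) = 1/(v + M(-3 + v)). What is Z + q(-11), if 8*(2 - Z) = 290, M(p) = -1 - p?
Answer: -135/4 ≈ -33.750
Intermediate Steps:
q(v) = ½ (q(v) = 1/(v + (-1 - (-3 + v))) = 1/(v + (-1 + (3 - v))) = 1/(v + (2 - v)) = 1/2 = ½)
Z = -137/4 (Z = 2 - ⅛*290 = 2 - 145/4 = -137/4 ≈ -34.250)
Z + q(-11) = -137/4 + ½ = -135/4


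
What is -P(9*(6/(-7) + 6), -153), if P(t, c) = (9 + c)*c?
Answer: -22032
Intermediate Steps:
P(t, c) = c*(9 + c)
-P(9*(6/(-7) + 6), -153) = -(-153)*(9 - 153) = -(-153)*(-144) = -1*22032 = -22032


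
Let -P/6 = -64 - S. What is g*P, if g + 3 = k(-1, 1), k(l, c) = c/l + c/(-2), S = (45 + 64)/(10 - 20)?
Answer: -14337/10 ≈ -1433.7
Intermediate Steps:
S = -109/10 (S = 109/(-10) = 109*(-1/10) = -109/10 ≈ -10.900)
k(l, c) = -c/2 + c/l (k(l, c) = c/l + c*(-1/2) = c/l - c/2 = -c/2 + c/l)
g = -9/2 (g = -3 + (-1/2*1 + 1/(-1)) = -3 + (-1/2 + 1*(-1)) = -3 + (-1/2 - 1) = -3 - 3/2 = -9/2 ≈ -4.5000)
P = 1593/5 (P = -6*(-64 - 1*(-109/10)) = -6*(-64 + 109/10) = -6*(-531/10) = 1593/5 ≈ 318.60)
g*P = -9/2*1593/5 = -14337/10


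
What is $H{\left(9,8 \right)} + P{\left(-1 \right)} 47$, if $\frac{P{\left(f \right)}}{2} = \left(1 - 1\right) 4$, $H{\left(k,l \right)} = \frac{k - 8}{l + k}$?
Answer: $\frac{1}{17} \approx 0.058824$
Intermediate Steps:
$H{\left(k,l \right)} = \frac{-8 + k}{k + l}$
$P{\left(f \right)} = 0$ ($P{\left(f \right)} = 2 \left(1 - 1\right) 4 = 2 \cdot 0 \cdot 4 = 2 \cdot 0 = 0$)
$H{\left(9,8 \right)} + P{\left(-1 \right)} 47 = \frac{-8 + 9}{9 + 8} + 0 \cdot 47 = \frac{1}{17} \cdot 1 + 0 = \frac{1}{17} + 0 = \frac{1}{17}$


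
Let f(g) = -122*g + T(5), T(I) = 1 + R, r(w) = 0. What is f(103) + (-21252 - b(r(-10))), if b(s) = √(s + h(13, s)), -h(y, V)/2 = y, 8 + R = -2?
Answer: -33827 - I*√26 ≈ -33827.0 - 5.099*I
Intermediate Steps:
R = -10 (R = -8 - 2 = -10)
h(y, V) = -2*y
T(I) = -9 (T(I) = 1 - 10 = -9)
b(s) = √(-26 + s) (b(s) = √(s - 2*13) = √(s - 26) = √(-26 + s))
f(g) = -9 - 122*g (f(g) = -122*g - 9 = -9 - 122*g)
f(103) + (-21252 - b(r(-10))) = (-9 - 122*103) + (-21252 - √(-26 + 0)) = (-9 - 12566) + (-21252 - √(-26)) = -12575 + (-21252 - I*√26) = -33827 - I*√26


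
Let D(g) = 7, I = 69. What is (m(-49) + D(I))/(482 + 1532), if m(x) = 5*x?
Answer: -119/1007 ≈ -0.11817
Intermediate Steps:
(m(-49) + D(I))/(482 + 1532) = (5*(-49) + 7)/(482 + 1532) = (-245 + 7)/2014 = -238*1/2014 = -119/1007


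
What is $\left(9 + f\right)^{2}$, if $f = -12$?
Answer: $9$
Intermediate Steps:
$\left(9 + f\right)^{2} = \left(9 - 12\right)^{2} = \left(-3\right)^{2} = 9$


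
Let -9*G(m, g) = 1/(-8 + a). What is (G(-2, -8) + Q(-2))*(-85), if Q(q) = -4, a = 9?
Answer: 3145/9 ≈ 349.44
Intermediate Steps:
G(m, g) = -⅑ (G(m, g) = -1/(9*(-8 + 9)) = -⅑/1 = -⅑*1 = -⅑)
(G(-2, -8) + Q(-2))*(-85) = (-⅑ - 4)*(-85) = -37/9*(-85) = 3145/9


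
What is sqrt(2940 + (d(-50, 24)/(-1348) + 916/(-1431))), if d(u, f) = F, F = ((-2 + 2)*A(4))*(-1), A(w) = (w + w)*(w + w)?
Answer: 4*sqrt(41799351)/477 ≈ 54.216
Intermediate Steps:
A(w) = 4*w**2 (A(w) = (2*w)*(2*w) = 4*w**2)
F = 0 (F = ((-2 + 2)*(4*4**2))*(-1) = (0*(4*16))*(-1) = (0*64)*(-1) = 0*(-1) = 0)
d(u, f) = 0
sqrt(2940 + (d(-50, 24)/(-1348) + 916/(-1431))) = sqrt(2940 + (0/(-1348) + 916/(-1431))) = sqrt(2940 + (0*(-1/1348) + 916*(-1/1431))) = sqrt(2940 + (0 - 916/1431)) = sqrt(2940 - 916/1431) = sqrt(4206224/1431) = 4*sqrt(41799351)/477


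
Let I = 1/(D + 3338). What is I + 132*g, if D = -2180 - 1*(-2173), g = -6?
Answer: -2638151/3331 ≈ -792.00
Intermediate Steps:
D = -7 (D = -2180 + 2173 = -7)
I = 1/3331 (I = 1/(-7 + 3338) = 1/3331 ≈ 0.00030021)
I + 132*g = 1/3331 + 132*(-6) = 1/3331 - 792 = -2638151/3331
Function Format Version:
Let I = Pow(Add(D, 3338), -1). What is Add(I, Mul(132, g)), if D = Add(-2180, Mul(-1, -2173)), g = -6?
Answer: Rational(-2638151, 3331) ≈ -792.00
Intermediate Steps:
D = -7 (D = Add(-2180, 2173) = -7)
I = Rational(1, 3331) (I = Pow(Add(-7, 3338), -1) = Pow(3331, -1) = Rational(1, 3331) ≈ 0.00030021)
Add(I, Mul(132, g)) = Add(Rational(1, 3331), Mul(132, -6)) = Add(Rational(1, 3331), -792) = Rational(-2638151, 3331)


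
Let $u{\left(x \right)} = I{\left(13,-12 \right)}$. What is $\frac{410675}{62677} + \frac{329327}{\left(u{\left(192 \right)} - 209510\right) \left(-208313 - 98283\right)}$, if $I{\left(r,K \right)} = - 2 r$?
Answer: $\frac{26382973375321179}{4026552209203712} \approx 6.5522$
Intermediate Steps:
$u{\left(x \right)} = -26$ ($u{\left(x \right)} = \left(-2\right) 13 = -26$)
$\frac{410675}{62677} + \frac{329327}{\left(u{\left(192 \right)} - 209510\right) \left(-208313 - 98283\right)} = \frac{410675}{62677} + \frac{329327}{\left(-26 - 209510\right) \left(-208313 - 98283\right)} = 410675 \cdot \frac{1}{62677} + \frac{329327}{\left(-209536\right) \left(-306596\right)} = \frac{410675}{62677} + \frac{329327}{64242899456} = \frac{26382973375321179}{4026552209203712}$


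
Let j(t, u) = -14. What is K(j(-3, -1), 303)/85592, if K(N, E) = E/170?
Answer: 303/14550640 ≈ 2.0824e-5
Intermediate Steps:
K(N, E) = E/170 (K(N, E) = E*(1/170) = E/170)
K(j(-3, -1), 303)/85592 = ((1/170)*303)/85592 = (303/170)*(1/85592) = 303/14550640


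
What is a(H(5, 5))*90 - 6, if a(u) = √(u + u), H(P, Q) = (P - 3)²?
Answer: -6 + 180*√2 ≈ 248.56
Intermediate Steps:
H(P, Q) = (-3 + P)²
a(u) = √2*√u (a(u) = √(2*u) = √2*√u)
a(H(5, 5))*90 - 6 = (√2*√((-3 + 5)²))*90 - 6 = (√2*√(2²))*90 - 6 = (√2*√4)*90 - 6 = (√2*2)*90 - 6 = (2*√2)*90 - 6 = 180*√2 - 6 = -6 + 180*√2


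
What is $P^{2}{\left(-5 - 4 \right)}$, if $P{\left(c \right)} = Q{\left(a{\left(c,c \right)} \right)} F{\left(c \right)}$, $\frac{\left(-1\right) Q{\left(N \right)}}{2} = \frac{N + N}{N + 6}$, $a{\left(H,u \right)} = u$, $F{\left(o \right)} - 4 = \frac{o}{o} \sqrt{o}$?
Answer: $1008 + 3456 i \approx 1008.0 + 3456.0 i$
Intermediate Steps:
$F{\left(o \right)} = 4 + \sqrt{o}$ ($F{\left(o \right)} = 4 + \frac{o}{o} \sqrt{o} = 4 + 1 \sqrt{o} = 4 + \sqrt{o}$)
$Q{\left(N \right)} = - \frac{4 N}{6 + N}$ ($Q{\left(N \right)} = - 2 \frac{N + N}{N + 6} = - 2 \frac{2 N}{6 + N} = - \frac{4 N}{6 + N}$)
$P{\left(c \right)} = - \frac{4 c \left(4 + \sqrt{c}\right)}{6 + c}$ ($P{\left(c \right)} = - \frac{4 c}{6 + c} \left(4 + \sqrt{c}\right) = - \frac{4 c \left(4 + \sqrt{c}\right)}{6 + c}$)
$P^{2}{\left(-5 - 4 \right)} = \left(- \frac{4 \left(-5 - 4\right) \left(4 + \sqrt{-5 - 4}\right)}{6 - 9}\right)^{2} = \left(\left(-4\right) \left(-9\right) \frac{1}{6 - 9} \left(4 + \sqrt{-9}\right)\right)^{2} = \left(\left(-4\right) \left(-9\right) \frac{1}{-3} \left(4 + 3 i\right)\right)^{2} = \left(\left(-4\right) \left(-9\right) \left(- \frac{1}{3}\right) \left(4 + 3 i\right)\right)^{2} = \left(-48 - 36 i\right)^{2}$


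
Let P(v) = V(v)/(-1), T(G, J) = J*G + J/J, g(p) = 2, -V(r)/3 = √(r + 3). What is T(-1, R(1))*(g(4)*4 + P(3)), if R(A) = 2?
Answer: -8 - 3*√6 ≈ -15.348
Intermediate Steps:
V(r) = -3*√(3 + r) (V(r) = -3*√(r + 3) = -3*√(3 + r))
T(G, J) = 1 + G*J (T(G, J) = G*J + 1 = 1 + G*J)
P(v) = 3*√(3 + v) (P(v) = -3*√(3 + v)/(-1) = -3*√(3 + v)*(-1) = 3*√(3 + v))
T(-1, R(1))*(g(4)*4 + P(3)) = (1 - 1*2)*(2*4 + 3*√(3 + 3)) = (1 - 2)*(8 + 3*√6) = -(8 + 3*√6) = -8 - 3*√6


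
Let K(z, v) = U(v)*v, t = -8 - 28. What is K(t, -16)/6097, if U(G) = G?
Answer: 256/6097 ≈ 0.041988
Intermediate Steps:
t = -36
K(z, v) = v² (K(z, v) = v*v = v²)
K(t, -16)/6097 = (-16)²/6097 = 256*(1/6097) = 256/6097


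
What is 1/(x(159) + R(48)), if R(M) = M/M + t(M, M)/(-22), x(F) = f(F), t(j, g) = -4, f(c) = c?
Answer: 11/1762 ≈ 0.0062429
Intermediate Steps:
x(F) = F
R(M) = 13/11 (R(M) = M/M - 4/(-22) = 1 - 4*(-1/22) = 1 + 2/11 = 13/11)
1/(x(159) + R(48)) = 1/(159 + 13/11) = 1/(1762/11) = 11/1762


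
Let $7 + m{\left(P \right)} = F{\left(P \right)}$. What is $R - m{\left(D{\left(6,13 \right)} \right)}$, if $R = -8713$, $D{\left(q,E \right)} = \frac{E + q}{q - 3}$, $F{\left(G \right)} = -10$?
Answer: $-8696$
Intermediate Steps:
$D{\left(q,E \right)} = \frac{E + q}{-3 + q}$
$m{\left(P \right)} = -17$ ($m{\left(P \right)} = -7 - 10 = -17$)
$R - m{\left(D{\left(6,13 \right)} \right)} = -8713 - -17 = -8713 + 17 = -8696$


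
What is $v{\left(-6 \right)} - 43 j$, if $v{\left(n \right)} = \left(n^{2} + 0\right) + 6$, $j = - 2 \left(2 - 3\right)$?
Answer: $-44$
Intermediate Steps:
$j = 2$ ($j = \left(-2\right) \left(-1\right) = 2$)
$v{\left(n \right)} = 6 + n^{2}$ ($v{\left(n \right)} = n^{2} + 6 = 6 + n^{2}$)
$v{\left(-6 \right)} - 43 j = \left(6 + \left(-6\right)^{2}\right) - 86 = \left(6 + 36\right) - 86 = 42 - 86 = -44$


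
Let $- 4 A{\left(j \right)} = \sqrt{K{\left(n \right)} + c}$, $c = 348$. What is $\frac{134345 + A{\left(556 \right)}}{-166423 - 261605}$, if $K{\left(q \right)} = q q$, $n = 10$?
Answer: $- \frac{134345}{428028} + \frac{\sqrt{7}}{214014} \approx -0.31386$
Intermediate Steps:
$K{\left(q \right)} = q^{2}$
$A{\left(j \right)} = - 2 \sqrt{7}$ ($A{\left(j \right)} = - \frac{\sqrt{10^{2} + 348}}{4} = - \frac{\sqrt{100 + 348}}{4} = - \frac{\sqrt{448}}{4} = - \frac{8 \sqrt{7}}{4} = - 2 \sqrt{7}$)
$\frac{134345 + A{\left(556 \right)}}{-166423 - 261605} = \frac{134345 - 2 \sqrt{7}}{-166423 - 261605} = \frac{134345 - 2 \sqrt{7}}{-428028} = \left(134345 - 2 \sqrt{7}\right) \left(- \frac{1}{428028}\right) = - \frac{134345}{428028} + \frac{\sqrt{7}}{214014}$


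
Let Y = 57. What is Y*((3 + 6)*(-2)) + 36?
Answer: -990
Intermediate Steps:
Y*((3 + 6)*(-2)) + 36 = 57*((3 + 6)*(-2)) + 36 = 57*(9*(-2)) + 36 = 57*(-18) + 36 = -1026 + 36 = -990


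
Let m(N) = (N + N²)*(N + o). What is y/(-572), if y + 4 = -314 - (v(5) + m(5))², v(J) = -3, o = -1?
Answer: 14007/572 ≈ 24.488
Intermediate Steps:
m(N) = (-1 + N)*(N + N²) (m(N) = (N + N²)*(N - 1) = (N + N²)*(-1 + N) = (-1 + N)*(N + N²))
y = -14007 (y = -4 + (-314 - (-3 + (5³ - 1*5))²) = -4 + (-314 - (-3 + (125 - 5))²) = -4 + (-314 - (-3 + 120)²) = -4 + (-314 - 1*117²) = -4 + (-314 - 1*13689) = -4 + (-314 - 13689) = -4 - 14003 = -14007)
y/(-572) = -14007/(-572) = -14007*(-1/572) = 14007/572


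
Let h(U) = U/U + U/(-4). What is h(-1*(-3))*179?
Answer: 179/4 ≈ 44.750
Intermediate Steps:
h(U) = 1 - U/4 (h(U) = 1 + U*(-1/4) = 1 - U/4)
h(-1*(-3))*179 = (1 - (-1)*(-3)/4)*179 = (1 - 1/4*3)*179 = (1 - 3/4)*179 = (1/4)*179 = 179/4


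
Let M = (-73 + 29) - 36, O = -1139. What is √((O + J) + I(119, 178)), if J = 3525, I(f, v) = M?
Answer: √2306 ≈ 48.021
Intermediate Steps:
M = -80 (M = -44 - 36 = -80)
I(f, v) = -80
√((O + J) + I(119, 178)) = √((-1139 + 3525) - 80) = √(2386 - 80) = √2306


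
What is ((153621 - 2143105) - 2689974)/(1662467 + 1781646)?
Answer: -4679458/3444113 ≈ -1.3587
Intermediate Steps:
((153621 - 2143105) - 2689974)/(1662467 + 1781646) = (-1989484 - 2689974)/3444113 = -4679458*1/3444113 = -4679458/3444113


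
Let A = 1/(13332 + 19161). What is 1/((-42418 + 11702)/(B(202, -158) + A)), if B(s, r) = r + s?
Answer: -1429693/998054988 ≈ -0.0014325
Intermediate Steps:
A = 1/32493 ≈ 3.0776e-5
1/((-42418 + 11702)/(B(202, -158) + A)) = 1/((-42418 + 11702)/((-158 + 202) + 1/32493)) = 1/(-30716/(44 + 1/32493)) = 1/(-30716/1429693/32493) = 1/(-30716*32493/1429693) = 1/(-998054988/1429693) = -1429693/998054988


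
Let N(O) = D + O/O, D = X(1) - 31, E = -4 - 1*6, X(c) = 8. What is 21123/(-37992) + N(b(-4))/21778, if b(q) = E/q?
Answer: -76808753/137898296 ≈ -0.55700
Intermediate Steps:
E = -10 (E = -4 - 6 = -10)
D = -23 (D = 8 - 31 = -23)
b(q) = -10/q
N(O) = -22 (N(O) = -23 + O/O = -23 + 1 = -22)
21123/(-37992) + N(b(-4))/21778 = 21123/(-37992) - 22/21778 = 21123*(-1/37992) - 22*1/21778 = -7041/12664 - 11/10889 = -76808753/137898296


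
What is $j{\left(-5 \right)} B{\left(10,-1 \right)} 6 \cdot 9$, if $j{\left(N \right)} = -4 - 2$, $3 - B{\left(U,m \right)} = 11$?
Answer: $2592$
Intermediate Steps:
$B{\left(U,m \right)} = -8$ ($B{\left(U,m \right)} = 3 - 11 = -8$)
$j{\left(N \right)} = -6$
$j{\left(-5 \right)} B{\left(10,-1 \right)} 6 \cdot 9 = \left(-6\right) \left(-8\right) 6 \cdot 9 = 48 \cdot 54 = 2592$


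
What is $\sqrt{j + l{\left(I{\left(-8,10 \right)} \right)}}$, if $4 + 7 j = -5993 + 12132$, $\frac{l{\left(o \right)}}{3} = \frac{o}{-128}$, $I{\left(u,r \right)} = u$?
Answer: $\frac{3 \sqrt{76363}}{28} \approx 29.608$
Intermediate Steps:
$l{\left(o \right)} = - \frac{3 o}{128}$ ($l{\left(o \right)} = 3 \frac{o}{-128} = 3 o \left(- \frac{1}{128}\right) = 3 \left(- \frac{o}{128}\right) = - \frac{3 o}{128}$)
$j = \frac{6135}{7}$ ($j = - \frac{4}{7} + \frac{-5993 + 12132}{7} = - \frac{4}{7} + \frac{1}{7} \cdot 6139 = - \frac{4}{7} + 877 = \frac{6135}{7} \approx 876.43$)
$\sqrt{j + l{\left(I{\left(-8,10 \right)} \right)}} = \sqrt{\frac{6135}{7} - - \frac{3}{16}} = \sqrt{\frac{6135}{7} + \frac{3}{16}} = \sqrt{\frac{98181}{112}} = \frac{3 \sqrt{76363}}{28}$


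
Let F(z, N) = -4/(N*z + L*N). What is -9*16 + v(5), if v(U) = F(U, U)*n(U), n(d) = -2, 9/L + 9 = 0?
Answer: -718/5 ≈ -143.60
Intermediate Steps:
L = -1 (L = 9/(-9 + 0) = 9/(-9) = 9*(-1/9) = -1)
F(z, N) = -4/(-N + N*z) (F(z, N) = -4/(N*z - N) = -4/(-N + N*z))
v(U) = 8/(U*(-1 + U)) (v(U) = -4/(U*(-1 + U))*(-2) = 8/(U*(-1 + U)))
-9*16 + v(5) = -9*16 + 8/(5*(-1 + 5)) = -144 + 8*(1/5)/4 = -144 + 8*(1/5)*(1/4) = -144 + 2/5 = -718/5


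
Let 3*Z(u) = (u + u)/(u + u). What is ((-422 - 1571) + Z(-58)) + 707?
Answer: -3857/3 ≈ -1285.7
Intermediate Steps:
Z(u) = ⅓ (Z(u) = ((u + u)/(u + u))/3 = ((2*u)/((2*u)))/3 = ((2*u)*(1/(2*u)))/3 = (⅓)*1 = ⅓)
((-422 - 1571) + Z(-58)) + 707 = ((-422 - 1571) + ⅓) + 707 = (-1993 + ⅓) + 707 = -5978/3 + 707 = -3857/3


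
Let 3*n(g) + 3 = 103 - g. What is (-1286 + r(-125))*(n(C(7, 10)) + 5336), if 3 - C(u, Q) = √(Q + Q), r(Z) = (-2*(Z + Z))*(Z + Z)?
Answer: -2033836030/3 - 252572*√5/3 ≈ -6.7813e+8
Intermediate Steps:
r(Z) = -8*Z² (r(Z) = (-4*Z)*(2*Z) = -8*Z²)
C(u, Q) = 3 - √2*√Q (C(u, Q) = 3 - √(Q + Q) = 3 - √(2*Q) = 3 - √2*√Q)
n(g) = 100/3 - g/3 (n(g) = -1 + (103 - g)/3 = -1 + (103/3 - g/3) = 100/3 - g/3)
(-1286 + r(-125))*(n(C(7, 10)) + 5336) = (-1286 - 8*(-125)²)*((100/3 - (3 - √2*√10)/3) + 5336) = (-1286 - 8*15625)*((100/3 - (3 - 2*√5)/3) + 5336) = (-1286 - 125000)*((100/3 + (-1 + 2*√5/3)) + 5336) = -126286*((97/3 + 2*√5/3) + 5336) = -126286*(16105/3 + 2*√5/3) = -2033836030/3 - 252572*√5/3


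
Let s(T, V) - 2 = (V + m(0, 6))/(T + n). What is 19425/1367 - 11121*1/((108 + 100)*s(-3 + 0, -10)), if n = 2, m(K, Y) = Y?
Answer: 3013331/568672 ≈ 5.2989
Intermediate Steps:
s(T, V) = 2 + (6 + V)/(2 + T) (s(T, V) = 2 + (V + 6)/(T + 2) = 2 + (6 + V)/(2 + T))
19425/1367 - 11121*1/((108 + 100)*s(-3 + 0, -10)) = 19425/1367 - 11121*(2 + (-3 + 0))/((108 + 100)*(10 - 10 + 2*(-3 + 0))) = 19425*(1/1367) - 11121*(2 - 3)/(208*(10 - 10 + 2*(-3))) = 19425/1367 - 11121*(-1/(208*(10 - 10 - 6))) = 19425/1367 - 11121/(208*(-1*(-6))) = 19425/1367 - 11121/(208*6) = 19425/1367 - 11121/1248 = 19425/1367 - 11121*1/1248 = 19425/1367 - 3707/416 = 3013331/568672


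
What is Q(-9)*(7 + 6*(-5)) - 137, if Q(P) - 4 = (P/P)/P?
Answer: -2038/9 ≈ -226.44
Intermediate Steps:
Q(P) = 4 + 1/P (Q(P) = 4 + (P/P)/P = 4 + 1/P)
Q(-9)*(7 + 6*(-5)) - 137 = (4 + 1/(-9))*(7 + 6*(-5)) - 137 = (4 - ⅑)*(7 - 30) - 137 = (35/9)*(-23) - 137 = -805/9 - 137 = -2038/9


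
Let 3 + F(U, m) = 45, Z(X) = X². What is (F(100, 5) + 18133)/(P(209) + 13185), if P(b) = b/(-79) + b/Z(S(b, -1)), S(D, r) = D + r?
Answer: 12423906560/9011081139 ≈ 1.3787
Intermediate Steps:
P(b) = -b/79 + b/(-1 + b)² (P(b) = b/(-79) + b/((b - 1)²) = b*(-1/79) + b/((-1 + b)²) = -b/79 + b/(-1 + b)²)
F(U, m) = 42 (F(U, m) = -3 + 45 = 42)
(F(100, 5) + 18133)/(P(209) + 13185) = (42 + 18133)/((-1/79*209 + 209/(-1 + 209)²) + 13185) = 18175/((-209/79 + 209/208²) + 13185) = 18175/((-209/79 + 209*(1/43264)) + 13185) = 18175/((-209/79 + 209/43264) + 13185) = 18175/(-9025665/3417856 + 13185) = 18175/(45055405695/3417856) = 18175*(3417856/45055405695) = 12423906560/9011081139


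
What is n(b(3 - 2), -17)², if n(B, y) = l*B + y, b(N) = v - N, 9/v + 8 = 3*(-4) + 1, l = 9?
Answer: 330625/361 ≈ 915.86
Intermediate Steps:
v = -9/19 (v = 9/(-8 + (3*(-4) + 1)) = 9/(-8 + (-12 + 1)) = 9/(-8 - 11) = 9/(-19) = 9*(-1/19) = -9/19 ≈ -0.47368)
b(N) = -9/19 - N
n(B, y) = y + 9*B (n(B, y) = 9*B + y = y + 9*B)
n(b(3 - 2), -17)² = (-17 + 9*(-9/19 - (3 - 2)))² = (-17 + 9*(-9/19 - 1*1))² = (-17 + 9*(-9/19 - 1))² = (-17 + 9*(-28/19))² = (-17 - 252/19)² = (-575/19)² = 330625/361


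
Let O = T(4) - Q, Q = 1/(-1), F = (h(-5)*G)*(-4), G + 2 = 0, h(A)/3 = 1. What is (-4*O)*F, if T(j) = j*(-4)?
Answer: 1440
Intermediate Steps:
h(A) = 3 (h(A) = 3*1 = 3)
T(j) = -4*j
G = -2 (G = -2 + 0 = -2)
F = 24 (F = (3*(-2))*(-4) = -6*(-4) = 24)
Q = -1
O = -15 (O = -4*4 - 1*(-1) = -16 + 1 = -15)
(-4*O)*F = -4*(-15)*24 = 60*24 = 1440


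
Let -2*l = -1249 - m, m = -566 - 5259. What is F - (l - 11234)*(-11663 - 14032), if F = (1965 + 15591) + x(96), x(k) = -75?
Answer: -347430309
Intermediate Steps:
m = -5825
l = -2288 (l = -(-1249 - 1*(-5825))/2 = -(-1249 + 5825)/2 = -1/2*4576 = -2288)
F = 17481 (F = (1965 + 15591) - 75 = 17556 - 75 = 17481)
F - (l - 11234)*(-11663 - 14032) = 17481 - (-2288 - 11234)*(-11663 - 14032) = 17481 - (-13522)*(-25695) = 17481 - 1*347447790 = 17481 - 347447790 = -347430309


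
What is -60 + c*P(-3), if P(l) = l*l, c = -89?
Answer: -861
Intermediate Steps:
P(l) = l²
-60 + c*P(-3) = -60 - 89*(-3)² = -60 - 89*9 = -60 - 801 = -861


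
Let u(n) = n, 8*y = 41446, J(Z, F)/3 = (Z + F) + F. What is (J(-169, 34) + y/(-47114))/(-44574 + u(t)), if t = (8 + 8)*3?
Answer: 57122891/8391191856 ≈ 0.0068075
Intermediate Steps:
J(Z, F) = 3*Z + 6*F (J(Z, F) = 3*((Z + F) + F) = 3*((F + Z) + F) = 3*(Z + 2*F) = 3*Z + 6*F)
y = 20723/4 (y = (⅛)*41446 = 20723/4 ≈ 5180.8)
t = 48 (t = 16*3 = 48)
(J(-169, 34) + y/(-47114))/(-44574 + u(t)) = ((3*(-169) + 6*34) + (20723/4)/(-47114))/(-44574 + 48) = ((-507 + 204) + (20723/4)*(-1/47114))/(-44526) = (-303 - 20723/188456)*(-1/44526) = -57122891/188456*(-1/44526) = 57122891/8391191856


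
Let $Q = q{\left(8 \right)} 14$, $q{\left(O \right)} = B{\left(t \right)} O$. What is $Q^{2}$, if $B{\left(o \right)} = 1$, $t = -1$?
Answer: $12544$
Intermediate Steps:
$q{\left(O \right)} = O$ ($q{\left(O \right)} = 1 O = O$)
$Q = 112$ ($Q = 8 \cdot 14 = 112$)
$Q^{2} = 112^{2} = 12544$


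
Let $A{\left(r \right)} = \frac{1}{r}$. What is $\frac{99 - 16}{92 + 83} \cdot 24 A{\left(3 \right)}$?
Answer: $\frac{664}{175} \approx 3.7943$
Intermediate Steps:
$\frac{99 - 16}{92 + 83} \cdot 24 A{\left(3 \right)} = \frac{\frac{99 - 16}{92 + 83} \cdot 24}{3} = \frac{83}{175} \cdot 24 \cdot \frac{1}{3} = \frac{1992}{175} \cdot \frac{1}{3} = \frac{664}{175}$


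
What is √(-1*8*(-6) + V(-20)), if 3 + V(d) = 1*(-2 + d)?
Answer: √23 ≈ 4.7958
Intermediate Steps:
V(d) = -5 + d (V(d) = -3 + 1*(-2 + d) = -3 + (-2 + d) = -5 + d)
√(-1*8*(-6) + V(-20)) = √(-1*8*(-6) + (-5 - 20)) = √(-8*(-6) - 25) = √(48 - 25) = √23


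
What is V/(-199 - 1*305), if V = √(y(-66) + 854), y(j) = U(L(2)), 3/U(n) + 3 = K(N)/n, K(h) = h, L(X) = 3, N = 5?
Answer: -√3407/1008 ≈ -0.057906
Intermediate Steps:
U(n) = 3/(-3 + 5/n)
y(j) = -9/4 (y(j) = -3*3/(-5 + 3*3) = -3*3/(-5 + 9) = -3*3/4 = -3*3*¼ = -9/4)
V = √3407/2 (V = √(-9/4 + 854) = √(3407/4) = √3407/2 ≈ 29.185)
V/(-199 - 1*305) = (√3407/2)/(-199 - 1*305) = (√3407/2)/(-199 - 305) = (√3407/2)/(-504) = (√3407/2)*(-1/504) = -√3407/1008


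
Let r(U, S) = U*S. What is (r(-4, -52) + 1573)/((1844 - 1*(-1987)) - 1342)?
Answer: 1781/2489 ≈ 0.71555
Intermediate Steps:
r(U, S) = S*U
(r(-4, -52) + 1573)/((1844 - 1*(-1987)) - 1342) = (-52*(-4) + 1573)/((1844 - 1*(-1987)) - 1342) = (208 + 1573)/((1844 + 1987) - 1342) = 1781/(3831 - 1342) = 1781/2489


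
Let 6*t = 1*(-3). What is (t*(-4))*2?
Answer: 4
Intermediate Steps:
t = -½ (t = (1*(-3))/6 = (⅙)*(-3) = -½ ≈ -0.50000)
(t*(-4))*2 = -½*(-4)*2 = 2*2 = 4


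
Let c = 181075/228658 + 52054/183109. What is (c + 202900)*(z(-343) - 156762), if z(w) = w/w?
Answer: -1331737003452468736827/41869337722 ≈ -3.1807e+10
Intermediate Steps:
c = 45059025707/41869337722 (c = 181075*(1/228658) + 52054*(1/183109) = 181075/228658 + 52054/183109 = 45059025707/41869337722 ≈ 1.0762)
z(w) = 1
(c + 202900)*(z(-343) - 156762) = (45059025707/41869337722 + 202900)*(1 - 156762) = (8495333682819507/41869337722)*(-156761) = -1331737003452468736827/41869337722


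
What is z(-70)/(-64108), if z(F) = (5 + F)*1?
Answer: 65/64108 ≈ 0.0010139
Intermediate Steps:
z(F) = 5 + F
z(-70)/(-64108) = (5 - 70)/(-64108) = -65*(-1/64108) = 65/64108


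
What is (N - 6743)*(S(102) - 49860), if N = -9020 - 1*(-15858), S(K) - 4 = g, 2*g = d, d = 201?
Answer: -9453545/2 ≈ -4.7268e+6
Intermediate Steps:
g = 201/2 (g = (½)*201 = 201/2 ≈ 100.50)
S(K) = 209/2 (S(K) = 4 + 201/2 = 209/2)
N = 6838 (N = -9020 + 15858 = 6838)
(N - 6743)*(S(102) - 49860) = (6838 - 6743)*(209/2 - 49860) = 95*(-99511/2) = -9453545/2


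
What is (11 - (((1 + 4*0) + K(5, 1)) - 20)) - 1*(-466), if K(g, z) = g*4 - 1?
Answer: 477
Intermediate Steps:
K(g, z) = -1 + 4*g (K(g, z) = 4*g - 1 = -1 + 4*g)
(11 - (((1 + 4*0) + K(5, 1)) - 20)) - 1*(-466) = (11 - (((1 + 4*0) + (-1 + 4*5)) - 20)) - 1*(-466) = (11 - (((1 + 0) + (-1 + 20)) - 20)) + 466 = (11 - ((1 + 19) - 20)) + 466 = (11 - (20 - 20)) + 466 = (11 - 1*0) + 466 = (11 + 0) + 466 = 11 + 466 = 477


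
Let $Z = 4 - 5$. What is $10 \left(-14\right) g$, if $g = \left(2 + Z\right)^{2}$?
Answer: $-140$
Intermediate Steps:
$Z = -1$ ($Z = 4 - 5 = -1$)
$g = 1$ ($g = \left(2 - 1\right)^{2} = 1^{2} = 1$)
$10 \left(-14\right) g = 10 \left(-14\right) 1 = \left(-140\right) 1 = -140$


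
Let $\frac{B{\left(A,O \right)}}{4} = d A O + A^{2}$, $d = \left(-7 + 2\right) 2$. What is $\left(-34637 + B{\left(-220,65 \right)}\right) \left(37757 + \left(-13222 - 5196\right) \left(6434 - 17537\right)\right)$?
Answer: $149505917126993$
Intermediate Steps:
$d = -10$ ($d = \left(-5\right) 2 = -10$)
$B{\left(A,O \right)} = 4 A^{2} - 40 A O$ ($B{\left(A,O \right)} = 4 \left(- 10 A O + A^{2}\right) = 4 \left(A^{2} - 10 A O\right) = 4 A^{2} - 40 A O$)
$\left(-34637 + B{\left(-220,65 \right)}\right) \left(37757 + \left(-13222 - 5196\right) \left(6434 - 17537\right)\right) = \left(-34637 + 4 \left(-220\right) \left(-220 - 650\right)\right) \left(37757 + \left(-13222 - 5196\right) \left(6434 - 17537\right)\right) = \left(-34637 + 4 \left(-220\right) \left(-220 - 650\right)\right) \left(37757 - -204495054\right) = \left(-34637 + 4 \left(-220\right) \left(-870\right)\right) \left(37757 + 204495054\right) = \left(-34637 + 765600\right) 204532811 = 730963 \cdot 204532811 = 149505917126993$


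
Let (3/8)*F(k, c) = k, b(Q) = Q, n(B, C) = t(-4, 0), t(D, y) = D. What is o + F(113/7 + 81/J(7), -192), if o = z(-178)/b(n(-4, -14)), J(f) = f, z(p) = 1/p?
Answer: 1105045/14952 ≈ 73.906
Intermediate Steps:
n(B, C) = -4
F(k, c) = 8*k/3
o = 1/712 (o = 1/(-178*(-4)) = -1/178*(-¼) = 1/712 ≈ 0.0014045)
o + F(113/7 + 81/J(7), -192) = 1/712 + 8*(113/7 + 81/7)/3 = 1/712 + (8/3)*(194/7) = 1/712 + 1552/21 = 1105045/14952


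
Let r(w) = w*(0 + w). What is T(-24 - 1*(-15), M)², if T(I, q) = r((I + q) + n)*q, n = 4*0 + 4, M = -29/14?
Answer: 80786124441/7529536 ≈ 10729.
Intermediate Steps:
M = -29/14 (M = -29*1/14 = -29/14 ≈ -2.0714)
n = 4 (n = 0 + 4 = 4)
r(w) = w² (r(w) = w*w = w²)
T(I, q) = q*(4 + I + q)² (T(I, q) = ((I + q) + 4)²*q = (4 + I + q)²*q = q*(4 + I + q)²)
T(-24 - 1*(-15), M)² = (-29*(4 + (-24 - 1*(-15)) - 29/14)²/14)² = (-29*(4 + (-24 + 15) - 29/14)²/14)² = (-29*(4 - 9 - 29/14)²/14)² = (-29*(-99/14)²/14)² = (-29/14*9801/196)² = (-284229/2744)² = 80786124441/7529536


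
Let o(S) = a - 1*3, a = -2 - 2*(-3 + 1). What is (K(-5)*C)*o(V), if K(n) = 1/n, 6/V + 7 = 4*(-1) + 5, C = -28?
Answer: -28/5 ≈ -5.6000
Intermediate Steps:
V = -1 (V = 6/(-7 + (4*(-1) + 5)) = 6/(-7 + (-4 + 5)) = 6/(-7 + 1) = 6/(-6) = 6*(-1/6) = -1)
a = 2 (a = -2 - 2*(-2) = -2 - 1*(-4) = -2 + 4 = 2)
o(S) = -1 (o(S) = 2 - 1*3 = 2 - 3 = -1)
(K(-5)*C)*o(V) = (-28/(-5))*(-1) = -1/5*(-28)*(-1) = (28/5)*(-1) = -28/5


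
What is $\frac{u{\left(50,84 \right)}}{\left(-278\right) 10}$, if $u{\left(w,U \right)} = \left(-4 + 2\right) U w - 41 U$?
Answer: $\frac{2961}{695} \approx 4.2604$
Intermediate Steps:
$u{\left(w,U \right)} = - 41 U - 2 U w$ ($u{\left(w,U \right)} = - 2 U w - 41 U = - 41 U - 2 U w$)
$\frac{u{\left(50,84 \right)}}{\left(-278\right) 10} = \frac{\left(-1\right) 84 \left(41 + 2 \cdot 50\right)}{\left(-278\right) 10} = \frac{\left(-1\right) 84 \left(41 + 100\right)}{-2780} = \left(-1\right) 84 \cdot 141 \left(- \frac{1}{2780}\right) = \left(-11844\right) \left(- \frac{1}{2780}\right) = \frac{2961}{695}$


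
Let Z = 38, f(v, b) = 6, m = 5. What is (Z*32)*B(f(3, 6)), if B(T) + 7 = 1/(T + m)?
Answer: -92416/11 ≈ -8401.5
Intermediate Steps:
B(T) = -7 + 1/(5 + T) (B(T) = -7 + 1/(T + 5) = -7 + 1/(5 + T))
(Z*32)*B(f(3, 6)) = (38*32)*((-34 - 7*6)/(5 + 6)) = 1216*((-34 - 42)/11) = 1216*((1/11)*(-76)) = 1216*(-76/11) = -92416/11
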